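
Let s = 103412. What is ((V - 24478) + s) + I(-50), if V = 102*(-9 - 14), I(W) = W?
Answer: 76538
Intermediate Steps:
V = -2346 (V = 102*(-23) = -2346)
((V - 24478) + s) + I(-50) = ((-2346 - 24478) + 103412) - 50 = (-26824 + 103412) - 50 = 76588 - 50 = 76538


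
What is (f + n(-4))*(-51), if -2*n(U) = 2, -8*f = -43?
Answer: -1785/8 ≈ -223.13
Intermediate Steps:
f = 43/8 (f = -1/8*(-43) = 43/8 ≈ 5.3750)
n(U) = -1 (n(U) = -1/2*2 = -1)
(f + n(-4))*(-51) = (43/8 - 1)*(-51) = (35/8)*(-51) = -1785/8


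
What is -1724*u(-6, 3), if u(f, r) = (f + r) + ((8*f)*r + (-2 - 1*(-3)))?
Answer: 251704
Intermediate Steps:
u(f, r) = 1 + f + r + 8*f*r (u(f, r) = (f + r) + (8*f*r + (-2 + 3)) = (f + r) + (8*f*r + 1) = (f + r) + (1 + 8*f*r) = 1 + f + r + 8*f*r)
-1724*u(-6, 3) = -1724*(1 - 6 + 3 + 8*(-6)*3) = -1724*(1 - 6 + 3 - 144) = -1724*(-146) = 251704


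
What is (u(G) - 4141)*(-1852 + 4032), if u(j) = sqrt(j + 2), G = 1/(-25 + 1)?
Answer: -9027380 + 545*sqrt(282)/3 ≈ -9.0243e+6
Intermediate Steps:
G = -1/24 (G = 1/(-24) = -1/24 ≈ -0.041667)
u(j) = sqrt(2 + j)
(u(G) - 4141)*(-1852 + 4032) = (sqrt(2 - 1/24) - 4141)*(-1852 + 4032) = (sqrt(47/24) - 4141)*2180 = (sqrt(282)/12 - 4141)*2180 = (-4141 + sqrt(282)/12)*2180 = -9027380 + 545*sqrt(282)/3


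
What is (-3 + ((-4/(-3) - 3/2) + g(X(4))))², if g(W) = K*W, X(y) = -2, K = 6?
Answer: 8281/36 ≈ 230.03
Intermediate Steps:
g(W) = 6*W
(-3 + ((-4/(-3) - 3/2) + g(X(4))))² = (-3 + ((-4/(-3) - 3/2) + 6*(-2)))² = (-3 + ((-4*(-⅓) - 3*½) - 12))² = (-3 + ((4/3 - 3/2) - 12))² = (-3 + (-⅙ - 12))² = (-3 - 73/6)² = (-91/6)² = 8281/36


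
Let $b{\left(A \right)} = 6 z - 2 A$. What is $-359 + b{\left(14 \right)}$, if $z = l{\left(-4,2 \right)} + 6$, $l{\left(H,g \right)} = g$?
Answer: $-339$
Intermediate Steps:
$z = 8$ ($z = 2 + 6 = 8$)
$b{\left(A \right)} = 48 - 2 A$ ($b{\left(A \right)} = 6 \cdot 8 - 2 A = 48 - 2 A$)
$-359 + b{\left(14 \right)} = -359 + \left(48 - 28\right) = -359 + 20 = -339$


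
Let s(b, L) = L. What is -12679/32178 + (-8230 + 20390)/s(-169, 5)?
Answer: 2524007/1038 ≈ 2431.6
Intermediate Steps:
-12679/32178 + (-8230 + 20390)/s(-169, 5) = -12679/32178 + (-8230 + 20390)/5 = -12679*1/32178 + 12160*(⅕) = -409/1038 + 2432 = 2524007/1038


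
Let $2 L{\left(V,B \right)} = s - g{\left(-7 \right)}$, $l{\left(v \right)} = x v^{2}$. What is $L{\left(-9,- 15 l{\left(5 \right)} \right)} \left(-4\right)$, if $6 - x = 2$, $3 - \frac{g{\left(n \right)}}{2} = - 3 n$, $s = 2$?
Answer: $-76$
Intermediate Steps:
$g{\left(n \right)} = 6 + 6 n$ ($g{\left(n \right)} = 6 - 2 \left(- 3 n\right) = 6 + 6 n$)
$x = 4$ ($x = 6 - 2 = 4$)
$l{\left(v \right)} = 4 v^{2}$
$L{\left(V,B \right)} = 19$ ($L{\left(V,B \right)} = \frac{2 - \left(6 + 6 \left(-7\right)\right)}{2} = \frac{2 - \left(6 - 42\right)}{2} = \frac{2 - -36}{2} = \frac{2 + 36}{2} = \frac{1}{2} \cdot 38 = 19$)
$L{\left(-9,- 15 l{\left(5 \right)} \right)} \left(-4\right) = 19 \left(-4\right) = -76$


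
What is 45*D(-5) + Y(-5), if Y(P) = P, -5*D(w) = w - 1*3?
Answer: 67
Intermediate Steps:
D(w) = ⅗ - w/5 (D(w) = -(w - 1*3)/5 = -(w - 3)/5 = -(-3 + w)/5 = ⅗ - w/5)
45*D(-5) + Y(-5) = 45*(⅗ - ⅕*(-5)) - 5 = 45*(⅗ + 1) - 5 = 45*(8/5) - 5 = 72 - 5 = 67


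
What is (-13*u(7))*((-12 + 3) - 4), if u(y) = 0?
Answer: 0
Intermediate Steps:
(-13*u(7))*((-12 + 3) - 4) = (-13*0)*((-12 + 3) - 4) = 0*(-9 - 4) = 0*(-13) = 0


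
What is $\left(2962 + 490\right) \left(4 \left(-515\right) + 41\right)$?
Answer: $-6969588$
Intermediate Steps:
$\left(2962 + 490\right) \left(4 \left(-515\right) + 41\right) = 3452 \left(-2060 + 41\right) = 3452 \left(-2019\right) = -6969588$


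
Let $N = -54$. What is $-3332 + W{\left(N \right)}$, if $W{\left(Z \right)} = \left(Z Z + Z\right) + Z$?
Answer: $-524$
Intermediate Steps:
$W{\left(Z \right)} = Z^{2} + 2 Z$ ($W{\left(Z \right)} = \left(Z^{2} + Z\right) + Z = \left(Z + Z^{2}\right) + Z = Z^{2} + 2 Z$)
$-3332 + W{\left(N \right)} = -3332 - 54 \left(2 - 54\right) = -3332 - -2808 = -3332 + 2808 = -524$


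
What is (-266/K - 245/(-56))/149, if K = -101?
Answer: 5663/120392 ≈ 0.047038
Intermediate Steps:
(-266/K - 245/(-56))/149 = (-266/(-101) - 245/(-56))/149 = (-266*(-1/101) - 245*(-1/56))*(1/149) = (266/101 + 35/8)*(1/149) = (5663/808)*(1/149) = 5663/120392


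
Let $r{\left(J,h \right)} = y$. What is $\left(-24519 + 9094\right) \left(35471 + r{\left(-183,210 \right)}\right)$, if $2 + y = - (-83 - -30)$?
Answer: $-547926850$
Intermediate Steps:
$y = 51$ ($y = -2 - \left(-83 - -30\right) = -2 - \left(-83 + 30\right) = -2 - -53 = -2 + 53 = 51$)
$r{\left(J,h \right)} = 51$
$\left(-24519 + 9094\right) \left(35471 + r{\left(-183,210 \right)}\right) = \left(-24519 + 9094\right) \left(35471 + 51\right) = \left(-15425\right) 35522 = -547926850$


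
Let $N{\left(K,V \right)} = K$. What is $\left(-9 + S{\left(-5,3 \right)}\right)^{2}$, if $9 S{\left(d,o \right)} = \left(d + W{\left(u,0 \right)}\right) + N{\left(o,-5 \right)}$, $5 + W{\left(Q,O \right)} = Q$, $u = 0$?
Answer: $\frac{7744}{81} \approx 95.605$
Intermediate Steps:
$W{\left(Q,O \right)} = -5 + Q$
$S{\left(d,o \right)} = - \frac{5}{9} + \frac{d}{9} + \frac{o}{9}$ ($S{\left(d,o \right)} = \frac{\left(d + \left(-5 + 0\right)\right) + o}{9} = \frac{\left(d - 5\right) + o}{9} = \frac{\left(-5 + d\right) + o}{9} = \frac{-5 + d + o}{9} = - \frac{5}{9} + \frac{d}{9} + \frac{o}{9}$)
$\left(-9 + S{\left(-5,3 \right)}\right)^{2} = \left(-9 + \left(- \frac{5}{9} + \frac{1}{9} \left(-5\right) + \frac{1}{9} \cdot 3\right)\right)^{2} = \left(-9 - \frac{7}{9}\right)^{2} = \left(- \frac{88}{9}\right)^{2} = \frac{7744}{81}$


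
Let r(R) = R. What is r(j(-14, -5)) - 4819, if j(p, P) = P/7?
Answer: -33738/7 ≈ -4819.7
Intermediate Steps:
j(p, P) = P/7 (j(p, P) = P*(1/7) = P/7)
r(j(-14, -5)) - 4819 = (1/7)*(-5) - 4819 = -5/7 - 4819 = -33738/7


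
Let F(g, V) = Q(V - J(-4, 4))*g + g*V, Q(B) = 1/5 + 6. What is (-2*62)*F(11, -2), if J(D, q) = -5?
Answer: -28644/5 ≈ -5728.8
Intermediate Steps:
Q(B) = 31/5 (Q(B) = ⅕ + 6 = 31/5)
F(g, V) = 31*g/5 + V*g (F(g, V) = 31*g/5 + g*V = 31*g/5 + V*g)
(-2*62)*F(11, -2) = (-2*62)*((⅕)*11*(31 + 5*(-2))) = -124*11*(31 - 10)/5 = -124*11*21/5 = -124*231/5 = -28644/5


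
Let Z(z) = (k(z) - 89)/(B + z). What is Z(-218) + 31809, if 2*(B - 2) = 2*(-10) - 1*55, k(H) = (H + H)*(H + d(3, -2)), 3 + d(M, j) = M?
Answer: 5312415/169 ≈ 31434.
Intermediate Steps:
d(M, j) = -3 + M
k(H) = 2*H² (k(H) = (H + H)*(H + (-3 + 3)) = (2*H)*(H + 0) = (2*H)*H = 2*H²)
B = -71/2 (B = 2 + (2*(-10) - 1*55)/2 = 2 + (-20 - 55)/2 = 2 + (½)*(-75) = 2 - 75/2 = -71/2 ≈ -35.500)
Z(z) = (-89 + 2*z²)/(-71/2 + z) (Z(z) = (2*z² - 89)/(-71/2 + z) = (-89 + 2*z²)/(-71/2 + z))
Z(-218) + 31809 = 2*(-89 + 2*(-218)²)/(-71 + 2*(-218)) + 31809 = 2*(-89 + 2*47524)/(-71 - 436) + 31809 = 2*(-89 + 95048)/(-507) + 31809 = 2*(-1/507)*94959 + 31809 = -63306/169 + 31809 = 5312415/169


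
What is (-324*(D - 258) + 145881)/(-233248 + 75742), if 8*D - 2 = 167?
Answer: -148419/105004 ≈ -1.4135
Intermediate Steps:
D = 169/8 (D = 1/4 + (1/8)*167 = 1/4 + 167/8 = 169/8 ≈ 21.125)
(-324*(D - 258) + 145881)/(-233248 + 75742) = (-324*(169/8 - 258) + 145881)/(-233248 + 75742) = (-324*(-1895/8) + 145881)/(-157506) = (153495/2 + 145881)*(-1/157506) = (445257/2)*(-1/157506) = -148419/105004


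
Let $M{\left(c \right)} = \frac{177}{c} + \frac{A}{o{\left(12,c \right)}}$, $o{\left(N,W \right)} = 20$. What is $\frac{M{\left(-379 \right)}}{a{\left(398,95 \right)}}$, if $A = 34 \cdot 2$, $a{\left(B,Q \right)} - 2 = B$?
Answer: $\frac{2779}{379000} \approx 0.0073325$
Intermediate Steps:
$a{\left(B,Q \right)} = 2 + B$
$A = 68$
$M{\left(c \right)} = \frac{17}{5} + \frac{177}{c}$ ($M{\left(c \right)} = \frac{177}{c} + \frac{68}{20} = \frac{177}{c} + 68 \cdot \frac{1}{20} = \frac{177}{c} + \frac{17}{5} = \frac{17}{5} + \frac{177}{c}$)
$\frac{M{\left(-379 \right)}}{a{\left(398,95 \right)}} = \frac{\frac{17}{5} + \frac{177}{-379}}{2 + 398} = \frac{\frac{17}{5} + 177 \left(- \frac{1}{379}\right)}{400} = \left(\frac{17}{5} - \frac{177}{379}\right) \frac{1}{400} = \frac{5558}{1895} \cdot \frac{1}{400} = \frac{2779}{379000}$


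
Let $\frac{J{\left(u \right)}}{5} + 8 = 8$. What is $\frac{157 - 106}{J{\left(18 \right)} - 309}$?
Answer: $- \frac{17}{103} \approx -0.16505$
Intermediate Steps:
$J{\left(u \right)} = 0$ ($J{\left(u \right)} = -40 + 5 \cdot 8 = -40 + 40 = 0$)
$\frac{157 - 106}{J{\left(18 \right)} - 309} = \frac{157 - 106}{0 - 309} = \frac{51}{-309} = 51 \left(- \frac{1}{309}\right) = - \frac{17}{103}$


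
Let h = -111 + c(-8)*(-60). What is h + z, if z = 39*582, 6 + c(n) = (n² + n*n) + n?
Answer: 15747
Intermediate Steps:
c(n) = -6 + n + 2*n² (c(n) = -6 + ((n² + n*n) + n) = -6 + ((n² + n²) + n) = -6 + (2*n² + n) = -6 + (n + 2*n²) = -6 + n + 2*n²)
z = 22698
h = -6951 (h = -111 + (-6 - 8 + 2*(-8)²)*(-60) = -111 + (-6 - 8 + 2*64)*(-60) = -111 + (-6 - 8 + 128)*(-60) = -111 + 114*(-60) = -111 - 6840 = -6951)
h + z = -6951 + 22698 = 15747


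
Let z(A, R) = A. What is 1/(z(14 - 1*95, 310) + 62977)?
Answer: 1/62896 ≈ 1.5899e-5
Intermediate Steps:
1/(z(14 - 1*95, 310) + 62977) = 1/((14 - 1*95) + 62977) = 1/((14 - 95) + 62977) = 1/(-81 + 62977) = 1/62896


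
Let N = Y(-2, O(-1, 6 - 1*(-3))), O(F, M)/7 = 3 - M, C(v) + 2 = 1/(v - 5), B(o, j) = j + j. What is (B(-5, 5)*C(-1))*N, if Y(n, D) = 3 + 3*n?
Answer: 65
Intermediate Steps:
B(o, j) = 2*j
C(v) = -2 + 1/(-5 + v) (C(v) = -2 + 1/(v - 5) = -2 + 1/(-5 + v))
O(F, M) = 21 - 7*M (O(F, M) = 7*(3 - M) = 21 - 7*M)
N = -3 (N = 3 + 3*(-2) = 3 - 6 = -3)
(B(-5, 5)*C(-1))*N = ((2*5)*((11 - 2*(-1))/(-5 - 1)))*(-3) = (10*((11 + 2)/(-6)))*(-3) = (10*(-1/6*13))*(-3) = (10*(-13/6))*(-3) = -65/3*(-3) = 65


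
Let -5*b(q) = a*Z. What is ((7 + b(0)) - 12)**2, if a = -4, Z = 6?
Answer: 1/25 ≈ 0.040000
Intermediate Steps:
b(q) = 24/5 (b(q) = -(-4)*6/5 = -1/5*(-24) = 24/5)
((7 + b(0)) - 12)**2 = ((7 + 24/5) - 12)**2 = (59/5 - 12)**2 = (-1/5)**2 = 1/25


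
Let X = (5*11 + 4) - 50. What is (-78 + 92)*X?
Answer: 126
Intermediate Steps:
X = 9 (X = (55 + 4) - 50 = 59 - 50 = 9)
(-78 + 92)*X = (-78 + 92)*9 = 14*9 = 126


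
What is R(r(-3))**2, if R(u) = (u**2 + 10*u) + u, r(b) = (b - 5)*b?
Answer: 705600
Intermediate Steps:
r(b) = b*(-5 + b) (r(b) = (-5 + b)*b = b*(-5 + b))
R(u) = u**2 + 11*u
R(r(-3))**2 = ((-3*(-5 - 3))*(11 - 3*(-5 - 3)))**2 = ((-3*(-8))*(11 - 3*(-8)))**2 = (24*(11 + 24))**2 = (24*35)**2 = 840**2 = 705600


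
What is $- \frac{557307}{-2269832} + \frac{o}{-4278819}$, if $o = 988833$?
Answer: $\frac{46710331459}{3237400096136} \approx 0.014428$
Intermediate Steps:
$- \frac{557307}{-2269832} + \frac{o}{-4278819} = - \frac{557307}{-2269832} + \frac{988833}{-4278819} = \left(-557307\right) \left(- \frac{1}{2269832}\right) + 988833 \left(- \frac{1}{4278819}\right) = \frac{557307}{2269832} - \frac{329611}{1426273} = \frac{46710331459}{3237400096136}$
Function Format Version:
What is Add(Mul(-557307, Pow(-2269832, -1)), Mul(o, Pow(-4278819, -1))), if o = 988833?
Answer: Rational(46710331459, 3237400096136) ≈ 0.014428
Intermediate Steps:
Add(Mul(-557307, Pow(-2269832, -1)), Mul(o, Pow(-4278819, -1))) = Add(Mul(-557307, Pow(-2269832, -1)), Mul(988833, Pow(-4278819, -1))) = Add(Mul(-557307, Rational(-1, 2269832)), Mul(988833, Rational(-1, 4278819))) = Add(Rational(557307, 2269832), Rational(-329611, 1426273)) = Rational(46710331459, 3237400096136)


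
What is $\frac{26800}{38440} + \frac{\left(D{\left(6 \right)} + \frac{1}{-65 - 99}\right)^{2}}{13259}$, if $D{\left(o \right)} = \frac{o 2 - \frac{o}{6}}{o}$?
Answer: $\frac{2151159487081}{3084355039536} \approx 0.69744$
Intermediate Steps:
$D{\left(o \right)} = \frac{11}{6}$ ($D{\left(o \right)} = \frac{2 o - o \frac{1}{6}}{o} = \frac{2 o - \frac{o}{6}}{o} = \frac{\frac{11}{6} o}{o} = \frac{11}{6}$)
$\frac{26800}{38440} + \frac{\left(D{\left(6 \right)} + \frac{1}{-65 - 99}\right)^{2}}{13259} = \frac{26800}{38440} + \frac{\left(\frac{11}{6} + \frac{1}{-65 - 99}\right)^{2}}{13259} = 26800 \cdot \frac{1}{38440} + \left(\frac{11}{6} + \frac{1}{-164}\right)^{2} \cdot \frac{1}{13259} = \frac{670}{961} + \left(\frac{11}{6} - \frac{1}{164}\right)^{2} \cdot \frac{1}{13259} = \frac{670}{961} + \left(\frac{899}{492}\right)^{2} \cdot \frac{1}{13259} = \frac{670}{961} + \frac{808201}{242064} \cdot \frac{1}{13259} = \frac{670}{961} + \frac{808201}{3209526576} = \frac{2151159487081}{3084355039536}$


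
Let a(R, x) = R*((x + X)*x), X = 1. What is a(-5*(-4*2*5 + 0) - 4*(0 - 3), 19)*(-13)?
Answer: -1047280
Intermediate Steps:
a(R, x) = R*x*(1 + x) (a(R, x) = R*((x + 1)*x) = R*((1 + x)*x) = R*(x*(1 + x)) = R*x*(1 + x))
a(-5*(-4*2*5 + 0) - 4*(0 - 3), 19)*(-13) = ((-5*(-4*2*5 + 0) - 4*(0 - 3))*19*(1 + 19))*(-13) = ((-5*(-8*5 + 0) - 4*(-3))*19*20)*(-13) = ((-5*(-40 + 0) - 1*(-12))*19*20)*(-13) = ((-5*(-40) + 12)*19*20)*(-13) = ((200 + 12)*19*20)*(-13) = (212*19*20)*(-13) = 80560*(-13) = -1047280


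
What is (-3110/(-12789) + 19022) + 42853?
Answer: 791322485/12789 ≈ 61875.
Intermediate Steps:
(-3110/(-12789) + 19022) + 42853 = (-3110*(-1/12789) + 19022) + 42853 = (3110/12789 + 19022) + 42853 = 243275468/12789 + 42853 = 791322485/12789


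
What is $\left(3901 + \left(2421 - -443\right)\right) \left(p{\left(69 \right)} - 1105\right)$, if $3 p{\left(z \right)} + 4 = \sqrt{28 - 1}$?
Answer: $-7484345 + 6765 \sqrt{3} \approx -7.4726 \cdot 10^{6}$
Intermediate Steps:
$p{\left(z \right)} = - \frac{4}{3} + \sqrt{3}$ ($p{\left(z \right)} = - \frac{4}{3} + \frac{\sqrt{28 - 1}}{3} = - \frac{4}{3} + \frac{\sqrt{27}}{3} = - \frac{4}{3} + \frac{3 \sqrt{3}}{3} = - \frac{4}{3} + \sqrt{3}$)
$\left(3901 + \left(2421 - -443\right)\right) \left(p{\left(69 \right)} - 1105\right) = \left(3901 + \left(2421 - -443\right)\right) \left(\left(- \frac{4}{3} + \sqrt{3}\right) - 1105\right) = \left(3901 + \left(2421 + 443\right)\right) \left(- \frac{3319}{3} + \sqrt{3}\right) = \left(3901 + 2864\right) \left(- \frac{3319}{3} + \sqrt{3}\right) = 6765 \left(- \frac{3319}{3} + \sqrt{3}\right) = -7484345 + 6765 \sqrt{3}$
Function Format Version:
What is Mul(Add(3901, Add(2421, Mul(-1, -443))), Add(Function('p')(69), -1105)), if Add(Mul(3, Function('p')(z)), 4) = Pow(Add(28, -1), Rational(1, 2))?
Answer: Add(-7484345, Mul(6765, Pow(3, Rational(1, 2)))) ≈ -7.4726e+6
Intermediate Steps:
Function('p')(z) = Add(Rational(-4, 3), Pow(3, Rational(1, 2))) (Function('p')(z) = Add(Rational(-4, 3), Mul(Rational(1, 3), Pow(Add(28, -1), Rational(1, 2)))) = Add(Rational(-4, 3), Mul(Rational(1, 3), Pow(27, Rational(1, 2)))) = Add(Rational(-4, 3), Mul(Rational(1, 3), Mul(3, Pow(3, Rational(1, 2))))) = Add(Rational(-4, 3), Pow(3, Rational(1, 2))))
Mul(Add(3901, Add(2421, Mul(-1, -443))), Add(Function('p')(69), -1105)) = Mul(Add(3901, Add(2421, Mul(-1, -443))), Add(Add(Rational(-4, 3), Pow(3, Rational(1, 2))), -1105)) = Mul(Add(3901, Add(2421, 443)), Add(Rational(-3319, 3), Pow(3, Rational(1, 2)))) = Mul(Add(3901, 2864), Add(Rational(-3319, 3), Pow(3, Rational(1, 2)))) = Mul(6765, Add(Rational(-3319, 3), Pow(3, Rational(1, 2)))) = Add(-7484345, Mul(6765, Pow(3, Rational(1, 2))))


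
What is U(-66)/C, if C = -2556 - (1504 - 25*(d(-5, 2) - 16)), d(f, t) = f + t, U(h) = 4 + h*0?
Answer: -4/4535 ≈ -0.00088203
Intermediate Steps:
U(h) = 4 (U(h) = 4 + 0 = 4)
C = -4535 (C = -2556 - (1504 - 25*((-5 + 2) - 16)) = -2556 - (1504 - 25*(-3 - 16)) = -2556 - (1504 - 25*(-19)) = -2556 - (1504 + 475) = -2556 - 1*1979 = -2556 - 1979 = -4535)
U(-66)/C = 4/(-4535) = 4*(-1/4535) = -4/4535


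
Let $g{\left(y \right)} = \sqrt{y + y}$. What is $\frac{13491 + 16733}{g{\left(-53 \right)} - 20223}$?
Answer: $- \frac{611219952}{408969835} - \frac{30224 i \sqrt{106}}{408969835} \approx -1.4945 - 0.00076088 i$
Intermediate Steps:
$g{\left(y \right)} = \sqrt{2} \sqrt{y}$ ($g{\left(y \right)} = \sqrt{2 y} = \sqrt{2} \sqrt{y}$)
$\frac{13491 + 16733}{g{\left(-53 \right)} - 20223} = \frac{13491 + 16733}{\sqrt{2} \sqrt{-53} - 20223} = \frac{30224}{\sqrt{2} i \sqrt{53} - 20223} = \frac{30224}{i \sqrt{106} - 20223} = \frac{30224}{-20223 + i \sqrt{106}}$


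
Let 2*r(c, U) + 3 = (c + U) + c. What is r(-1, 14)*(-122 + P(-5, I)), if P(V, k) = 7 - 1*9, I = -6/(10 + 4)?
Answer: -558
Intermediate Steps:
I = -3/7 (I = -6/14 = -6*1/14 = -3/7 ≈ -0.42857)
r(c, U) = -3/2 + c + U/2 (r(c, U) = -3/2 + ((c + U) + c)/2 = -3/2 + ((U + c) + c)/2 = -3/2 + (U + 2*c)/2 = -3/2 + (c + U/2) = -3/2 + c + U/2)
P(V, k) = -2 (P(V, k) = 7 - 9 = -2)
r(-1, 14)*(-122 + P(-5, I)) = (-3/2 - 1 + (½)*14)*(-122 - 2) = (-3/2 - 1 + 7)*(-124) = (9/2)*(-124) = -558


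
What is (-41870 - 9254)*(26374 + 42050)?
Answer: -3498108576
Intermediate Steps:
(-41870 - 9254)*(26374 + 42050) = -51124*68424 = -3498108576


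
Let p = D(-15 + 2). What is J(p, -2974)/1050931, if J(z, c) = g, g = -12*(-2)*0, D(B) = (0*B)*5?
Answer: 0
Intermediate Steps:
D(B) = 0 (D(B) = 0*5 = 0)
p = 0
g = 0 (g = 24*0 = 0)
J(z, c) = 0
J(p, -2974)/1050931 = 0/1050931 = 0*(1/1050931) = 0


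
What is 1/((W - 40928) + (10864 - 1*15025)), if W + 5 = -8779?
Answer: -1/53873 ≈ -1.8562e-5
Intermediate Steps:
W = -8784 (W = -5 - 8779 = -8784)
1/((W - 40928) + (10864 - 1*15025)) = 1/((-8784 - 40928) + (10864 - 1*15025)) = 1/(-49712 + (10864 - 15025)) = 1/(-49712 - 4161) = 1/(-53873) = -1/53873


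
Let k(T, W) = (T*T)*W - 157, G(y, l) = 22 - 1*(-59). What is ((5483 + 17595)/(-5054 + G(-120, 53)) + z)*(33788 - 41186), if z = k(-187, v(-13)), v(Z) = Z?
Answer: 16730685898560/4973 ≈ 3.3643e+9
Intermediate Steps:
G(y, l) = 81 (G(y, l) = 22 + 59 = 81)
k(T, W) = -157 + W*T**2 (k(T, W) = T**2*W - 157 = W*T**2 - 157 = -157 + W*T**2)
z = -454754 (z = -157 - 13*(-187)**2 = -157 - 13*34969 = -157 - 454597 = -454754)
((5483 + 17595)/(-5054 + G(-120, 53)) + z)*(33788 - 41186) = ((5483 + 17595)/(-5054 + 81) - 454754)*(33788 - 41186) = (23078/(-4973) - 454754)*(-7398) = (23078*(-1/4973) - 454754)*(-7398) = (-23078/4973 - 454754)*(-7398) = -2261514720/4973*(-7398) = 16730685898560/4973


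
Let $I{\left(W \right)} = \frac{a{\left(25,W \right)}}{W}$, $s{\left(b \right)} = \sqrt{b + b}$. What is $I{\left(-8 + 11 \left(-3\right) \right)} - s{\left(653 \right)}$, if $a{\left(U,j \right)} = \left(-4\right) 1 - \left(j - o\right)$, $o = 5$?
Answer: $- \frac{42}{41} - \sqrt{1306} \approx -37.163$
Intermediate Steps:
$s{\left(b \right)} = \sqrt{2} \sqrt{b}$ ($s{\left(b \right)} = \sqrt{2 b} = \sqrt{2} \sqrt{b}$)
$a{\left(U,j \right)} = 1 - j$ ($a{\left(U,j \right)} = \left(-4\right) 1 - \left(-5 + j\right) = -4 - \left(-5 + j\right) = 1 - j$)
$I{\left(W \right)} = \frac{1 - W}{W}$
$I{\left(-8 + 11 \left(-3\right) \right)} - s{\left(653 \right)} = \frac{1 - \left(-8 + 11 \left(-3\right)\right)}{-8 + 11 \left(-3\right)} - \sqrt{2} \sqrt{653} = \frac{1 - \left(-8 - 33\right)}{-8 - 33} - \sqrt{1306} = \frac{1 - -41}{-41} - \sqrt{1306} = - \frac{1 + 41}{41} - \sqrt{1306} = \left(- \frac{1}{41}\right) 42 - \sqrt{1306} = - \frac{42}{41} - \sqrt{1306}$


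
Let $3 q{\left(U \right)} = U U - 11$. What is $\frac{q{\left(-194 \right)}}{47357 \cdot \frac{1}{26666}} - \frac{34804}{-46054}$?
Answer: $\frac{23105651392292}{3271468917} \approx 7062.8$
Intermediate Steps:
$q{\left(U \right)} = - \frac{11}{3} + \frac{U^{2}}{3}$ ($q{\left(U \right)} = \frac{U U - 11}{3} = \frac{U^{2} - 11}{3} = \frac{-11 + U^{2}}{3} = - \frac{11}{3} + \frac{U^{2}}{3}$)
$\frac{q{\left(-194 \right)}}{47357 \cdot \frac{1}{26666}} - \frac{34804}{-46054} = \frac{- \frac{11}{3} + \frac{\left(-194\right)^{2}}{3}}{47357 \cdot \frac{1}{26666}} - \frac{34804}{-46054} = \frac{- \frac{11}{3} + \frac{1}{3} \cdot 37636}{47357 \cdot \frac{1}{26666}} - - \frac{17402}{23027} = \frac{- \frac{11}{3} + \frac{37636}{3}}{\frac{47357}{26666}} + \frac{17402}{23027} = \frac{37625}{3} \cdot \frac{26666}{47357} + \frac{17402}{23027} = \frac{1003308250}{142071} + \frac{17402}{23027} = \frac{23105651392292}{3271468917}$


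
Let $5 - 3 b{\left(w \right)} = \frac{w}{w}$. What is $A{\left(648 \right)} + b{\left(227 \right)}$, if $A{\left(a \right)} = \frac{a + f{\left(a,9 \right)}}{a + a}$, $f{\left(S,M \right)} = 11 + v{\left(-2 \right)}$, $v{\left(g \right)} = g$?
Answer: $\frac{265}{144} \approx 1.8403$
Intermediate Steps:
$b{\left(w \right)} = \frac{4}{3}$ ($b{\left(w \right)} = \frac{5}{3} - \frac{w \frac{1}{w}}{3} = \frac{5}{3} - \frac{1}{3} = \frac{4}{3}$)
$f{\left(S,M \right)} = 9$ ($f{\left(S,M \right)} = 11 - 2 = 9$)
$A{\left(a \right)} = \frac{9 + a}{2 a}$ ($A{\left(a \right)} = \frac{a + 9}{a + a} = \frac{9 + a}{2 a}$)
$A{\left(648 \right)} + b{\left(227 \right)} = \frac{9 + 648}{2 \cdot 648} + \frac{4}{3} = \frac{1}{2} \cdot \frac{1}{648} \cdot 657 + \frac{4}{3} = \frac{73}{144} + \frac{4}{3} = \frac{265}{144}$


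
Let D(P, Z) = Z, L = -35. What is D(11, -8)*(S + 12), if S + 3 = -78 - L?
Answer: 272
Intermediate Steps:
S = -46 (S = -3 + (-78 - 1*(-35)) = -3 + (-78 + 35) = -3 - 43 = -46)
D(11, -8)*(S + 12) = -8*(-46 + 12) = -8*(-34) = 272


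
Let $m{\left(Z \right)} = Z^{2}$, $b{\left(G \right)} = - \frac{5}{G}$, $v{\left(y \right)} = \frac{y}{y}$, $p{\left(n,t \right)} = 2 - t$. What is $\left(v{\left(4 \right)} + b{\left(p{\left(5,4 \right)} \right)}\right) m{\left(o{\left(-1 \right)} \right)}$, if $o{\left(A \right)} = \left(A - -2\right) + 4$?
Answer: $\frac{175}{2} \approx 87.5$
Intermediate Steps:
$o{\left(A \right)} = 6 + A$ ($o{\left(A \right)} = \left(A + 2\right) + 4 = \left(2 + A\right) + 4 = 6 + A$)
$v{\left(y \right)} = 1$
$\left(v{\left(4 \right)} + b{\left(p{\left(5,4 \right)} \right)}\right) m{\left(o{\left(-1 \right)} \right)} = \left(1 - \frac{5}{2 - 4}\right) \left(6 - 1\right)^{2} = \left(1 - \frac{5}{2 - 4}\right) 5^{2} = \left(1 - \frac{5}{-2}\right) 25 = \left(1 - - \frac{5}{2}\right) 25 = \left(1 + \frac{5}{2}\right) 25 = \frac{7}{2} \cdot 25 = \frac{175}{2}$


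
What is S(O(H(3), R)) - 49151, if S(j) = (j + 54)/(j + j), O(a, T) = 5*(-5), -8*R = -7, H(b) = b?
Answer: -2457579/50 ≈ -49152.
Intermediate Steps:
R = 7/8 (R = -⅛*(-7) = 7/8 ≈ 0.87500)
O(a, T) = -25
S(j) = (54 + j)/(2*j) (S(j) = (54 + j)/((2*j)) = (54 + j)*(1/(2*j)) = (54 + j)/(2*j))
S(O(H(3), R)) - 49151 = (½)*(54 - 25)/(-25) - 49151 = (½)*(-1/25)*29 - 49151 = -29/50 - 49151 = -2457579/50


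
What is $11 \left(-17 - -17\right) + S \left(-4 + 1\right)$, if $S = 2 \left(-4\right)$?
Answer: $24$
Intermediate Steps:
$S = -8$
$11 \left(-17 - -17\right) + S \left(-4 + 1\right) = 11 \left(-17 - -17\right) - 8 \left(-4 + 1\right) = 11 \left(-17 + 17\right) - -24 = 11 \cdot 0 + 24 = 0 + 24 = 24$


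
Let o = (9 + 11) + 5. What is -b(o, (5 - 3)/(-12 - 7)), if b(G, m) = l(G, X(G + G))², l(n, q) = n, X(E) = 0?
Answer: -625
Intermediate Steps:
o = 25 (o = 20 + 5 = 25)
b(G, m) = G²
-b(o, (5 - 3)/(-12 - 7)) = -1*25² = -1*625 = -625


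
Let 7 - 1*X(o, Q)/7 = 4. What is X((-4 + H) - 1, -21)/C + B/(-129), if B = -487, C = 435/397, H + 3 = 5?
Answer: 429106/18705 ≈ 22.941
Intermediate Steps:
H = 2 (H = -3 + 5 = 2)
C = 435/397 (C = 435*(1/397) = 435/397 ≈ 1.0957)
X(o, Q) = 21 (X(o, Q) = 49 - 7*4 = 49 - 28 = 21)
X((-4 + H) - 1, -21)/C + B/(-129) = 21/(435/397) - 487/(-129) = 21*(397/435) - 487*(-1/129) = 2779/145 + 487/129 = 429106/18705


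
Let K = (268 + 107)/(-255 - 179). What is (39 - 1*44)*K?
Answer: 1875/434 ≈ 4.3203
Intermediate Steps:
K = -375/434 (K = 375/(-434) = 375*(-1/434) = -375/434 ≈ -0.86406)
(39 - 1*44)*K = (39 - 1*44)*(-375/434) = (39 - 44)*(-375/434) = -5*(-375/434) = 1875/434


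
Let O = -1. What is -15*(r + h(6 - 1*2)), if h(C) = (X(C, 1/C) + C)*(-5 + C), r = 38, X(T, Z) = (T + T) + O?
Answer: -405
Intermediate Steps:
X(T, Z) = -1 + 2*T (X(T, Z) = (T + T) - 1 = 2*T - 1 = -1 + 2*T)
h(C) = (-1 + 3*C)*(-5 + C) (h(C) = ((-1 + 2*C) + C)*(-5 + C) = (-1 + 3*C)*(-5 + C))
-15*(r + h(6 - 1*2)) = -15*(38 + (5 - 16*(6 - 1*2) + 3*(6 - 1*2)²)) = -15*(38 + (5 - 16*(6 - 2) + 3*(6 - 2)²)) = -15*(38 + (5 - 16*4 + 3*4²)) = -15*(38 + (5 - 64 + 3*16)) = -15*(38 + (5 - 64 + 48)) = -15*(38 - 11) = -15*27 = -405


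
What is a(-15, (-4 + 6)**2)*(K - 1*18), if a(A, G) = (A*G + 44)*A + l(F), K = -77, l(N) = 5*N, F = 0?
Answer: -22800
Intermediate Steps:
a(A, G) = A*(44 + A*G) (a(A, G) = (A*G + 44)*A + 5*0 = (44 + A*G)*A + 0 = A*(44 + A*G) + 0 = A*(44 + A*G))
a(-15, (-4 + 6)**2)*(K - 1*18) = (-15*(44 - 15*(-4 + 6)**2))*(-77 - 1*18) = (-15*(44 - 15*2**2))*(-77 - 18) = -15*(44 - 15*4)*(-95) = -15*(44 - 60)*(-95) = -15*(-16)*(-95) = 240*(-95) = -22800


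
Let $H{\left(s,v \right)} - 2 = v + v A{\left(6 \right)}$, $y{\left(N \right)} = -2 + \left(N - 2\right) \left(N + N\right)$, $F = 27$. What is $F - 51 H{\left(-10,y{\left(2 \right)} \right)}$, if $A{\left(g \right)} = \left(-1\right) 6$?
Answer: $-585$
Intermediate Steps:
$A{\left(g \right)} = -6$
$y{\left(N \right)} = -2 + 2 N \left(-2 + N\right)$ ($y{\left(N \right)} = -2 + \left(-2 + N\right) 2 N = -2 + 2 N \left(-2 + N\right)$)
$H{\left(s,v \right)} = 2 - 5 v$ ($H{\left(s,v \right)} = 2 + \left(v + v \left(-6\right)\right) = 2 + \left(v - 6 v\right) = 2 - 5 v$)
$F - 51 H{\left(-10,y{\left(2 \right)} \right)} = 27 - 51 \left(2 - 5 \left(-2 - 8 + 2 \cdot 2^{2}\right)\right) = 27 - 51 \left(2 - 5 \left(-2 - 8 + 2 \cdot 4\right)\right) = 27 - 51 \left(2 - 5 \left(-2 - 8 + 8\right)\right) = 27 - 51 \left(2 - -10\right) = 27 - 51 \left(2 + 10\right) = 27 - 612 = -585$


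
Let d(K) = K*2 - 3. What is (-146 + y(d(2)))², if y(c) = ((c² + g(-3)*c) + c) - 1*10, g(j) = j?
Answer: 24649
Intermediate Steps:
d(K) = -3 + 2*K (d(K) = 2*K - 3 = -3 + 2*K)
y(c) = -10 + c² - 2*c (y(c) = ((c² - 3*c) + c) - 1*10 = (c² - 2*c) - 10 = -10 + c² - 2*c)
(-146 + y(d(2)))² = (-146 + (-10 + (-3 + 2*2)² - 2*(-3 + 2*2)))² = (-146 + (-10 + (-3 + 4)² - 2*(-3 + 4)))² = (-146 + (-10 + 1² - 2*1))² = (-146 + (-10 + 1 - 2))² = (-146 - 11)² = (-157)² = 24649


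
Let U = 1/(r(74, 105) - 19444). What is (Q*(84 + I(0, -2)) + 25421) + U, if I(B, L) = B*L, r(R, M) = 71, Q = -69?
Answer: 380195124/19373 ≈ 19625.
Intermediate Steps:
U = -1/19373 (U = 1/(71 - 19444) = 1/(-19373) = -1/19373 ≈ -5.1618e-5)
(Q*(84 + I(0, -2)) + 25421) + U = (-69*(84 + 0*(-2)) + 25421) - 1/19373 = (-69*(84 + 0) + 25421) - 1/19373 = (-69*84 + 25421) - 1/19373 = (-5796 + 25421) - 1/19373 = 19625 - 1/19373 = 380195124/19373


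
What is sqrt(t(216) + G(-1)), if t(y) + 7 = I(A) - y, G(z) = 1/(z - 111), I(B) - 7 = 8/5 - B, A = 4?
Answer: I*sqrt(4280815)/140 ≈ 14.779*I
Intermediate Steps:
I(B) = 43/5 - B (I(B) = 7 + (8/5 - B) = 43/5 - B)
G(z) = 1/(-111 + z)
t(y) = -12/5 - y (t(y) = -7 + ((43/5 - 1*4) - y) = -7 + ((43/5 - 4) - y) = -7 + (23/5 - y) = -12/5 - y)
sqrt(t(216) + G(-1)) = sqrt((-12/5 - 1*216) + 1/(-111 - 1)) = sqrt((-12/5 - 216) + 1/(-112)) = sqrt(-1092/5 - 1/112) = sqrt(-122309/560) = I*sqrt(4280815)/140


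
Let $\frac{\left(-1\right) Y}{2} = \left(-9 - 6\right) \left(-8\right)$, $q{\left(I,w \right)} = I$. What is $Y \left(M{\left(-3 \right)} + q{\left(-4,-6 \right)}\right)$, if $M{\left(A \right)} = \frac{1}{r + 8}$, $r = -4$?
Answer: $900$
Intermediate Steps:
$M{\left(A \right)} = \frac{1}{4}$ ($M{\left(A \right)} = \frac{1}{-4 + 8} = \frac{1}{4}$)
$Y = -240$ ($Y = - 2 \left(-9 - 6\right) \left(-8\right) = - 2 \left(\left(-15\right) \left(-8\right)\right) = \left(-2\right) 120 = -240$)
$Y \left(M{\left(-3 \right)} + q{\left(-4,-6 \right)}\right) = - 240 \left(\frac{1}{4} - 4\right) = \left(-240\right) \left(- \frac{15}{4}\right) = 900$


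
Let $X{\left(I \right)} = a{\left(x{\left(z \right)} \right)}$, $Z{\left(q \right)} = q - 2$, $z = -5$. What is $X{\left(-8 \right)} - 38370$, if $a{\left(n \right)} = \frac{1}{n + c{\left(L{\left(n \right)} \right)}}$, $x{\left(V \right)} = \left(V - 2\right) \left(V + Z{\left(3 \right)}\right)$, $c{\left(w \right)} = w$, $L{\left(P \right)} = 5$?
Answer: $- \frac{1266209}{33} \approx -38370.0$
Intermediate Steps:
$Z{\left(q \right)} = -2 + q$ ($Z{\left(q \right)} = q - 2 = -2 + q$)
$x{\left(V \right)} = \left(1 + V\right) \left(-2 + V\right)$ ($x{\left(V \right)} = \left(V - 2\right) \left(V + \left(-2 + 3\right)\right) = \left(-2 + V\right) \left(V + 1\right) = \left(-2 + V\right) \left(1 + V\right) = \left(1 + V\right) \left(-2 + V\right)$)
$a{\left(n \right)} = \frac{1}{5 + n}$ ($a{\left(n \right)} = \frac{1}{n + 5} = \frac{1}{5 + n}$)
$X{\left(I \right)} = \frac{1}{33}$ ($X{\left(I \right)} = \frac{1}{5 - \left(-3 - 25\right)} = \frac{1}{5 + \left(-2 + 25 + 5\right)} = \frac{1}{5 + 28} = \frac{1}{33}$)
$X{\left(-8 \right)} - 38370 = \frac{1}{33} - 38370 = - \frac{1266209}{33}$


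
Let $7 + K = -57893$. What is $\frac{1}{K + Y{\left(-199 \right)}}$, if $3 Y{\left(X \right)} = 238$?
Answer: $- \frac{3}{173462} \approx -1.7295 \cdot 10^{-5}$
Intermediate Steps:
$K = -57900$ ($K = -7 - 57893 = -57900$)
$Y{\left(X \right)} = \frac{238}{3}$ ($Y{\left(X \right)} = \frac{1}{3} \cdot 238 = \frac{238}{3}$)
$\frac{1}{K + Y{\left(-199 \right)}} = \frac{1}{-57900 + \frac{238}{3}} = \frac{1}{- \frac{173462}{3}} = - \frac{3}{173462}$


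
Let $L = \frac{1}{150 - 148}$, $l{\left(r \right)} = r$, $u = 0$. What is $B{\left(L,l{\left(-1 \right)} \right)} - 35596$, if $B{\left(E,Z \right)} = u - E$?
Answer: $- \frac{71193}{2} \approx -35597.0$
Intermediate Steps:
$L = \frac{1}{2} \approx 0.5$
$B{\left(E,Z \right)} = - E$ ($B{\left(E,Z \right)} = 0 - E = - E$)
$B{\left(L,l{\left(-1 \right)} \right)} - 35596 = \left(-1\right) \frac{1}{2} - 35596 = - \frac{1}{2} - 35596 = - \frac{71193}{2}$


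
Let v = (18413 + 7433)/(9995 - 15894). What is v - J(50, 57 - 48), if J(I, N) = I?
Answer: -320796/5899 ≈ -54.381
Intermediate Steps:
v = -25846/5899 (v = 25846/(-5899) = 25846*(-1/5899) = -25846/5899 ≈ -4.3814)
v - J(50, 57 - 48) = -25846/5899 - 1*50 = -25846/5899 - 50 = -320796/5899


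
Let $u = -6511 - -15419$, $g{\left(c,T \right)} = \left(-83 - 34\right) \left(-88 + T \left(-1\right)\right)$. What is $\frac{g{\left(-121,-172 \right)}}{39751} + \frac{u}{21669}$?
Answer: $\frac{141138976}{861364419} \approx 0.16386$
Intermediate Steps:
$g{\left(c,T \right)} = 10296 + 117 T$ ($g{\left(c,T \right)} = - 117 \left(-88 - T\right) = 10296 + 117 T$)
$u = 8908$ ($u = -6511 + 15419 = 8908$)
$\frac{g{\left(-121,-172 \right)}}{39751} + \frac{u}{21669} = \frac{10296 + 117 \left(-172\right)}{39751} + \frac{8908}{21669} = \left(10296 - 20124\right) \frac{1}{39751} + 8908 \cdot \frac{1}{21669} = \left(-9828\right) \frac{1}{39751} + \frac{8908}{21669} = - \frac{9828}{39751} + \frac{8908}{21669} = \frac{141138976}{861364419}$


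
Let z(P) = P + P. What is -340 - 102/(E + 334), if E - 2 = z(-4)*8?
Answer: -2723/8 ≈ -340.38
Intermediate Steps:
z(P) = 2*P
E = -62 (E = 2 + (2*(-4))*8 = 2 - 8*8 = 2 - 64 = -62)
-340 - 102/(E + 334) = -340 - 102/(-62 + 334) = -340 - 102/272 = -340 - 102*1/272 = -340 - 3/8 = -2723/8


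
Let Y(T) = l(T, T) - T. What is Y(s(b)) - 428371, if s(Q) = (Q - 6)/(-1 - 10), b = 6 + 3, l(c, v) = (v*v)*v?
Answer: -570161465/1331 ≈ -4.2837e+5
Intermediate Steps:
l(c, v) = v³ (l(c, v) = v²*v = v³)
b = 9
s(Q) = 6/11 - Q/11 (s(Q) = (-6 + Q)/(-11) = (-6 + Q)*(-1/11) = 6/11 - Q/11)
Y(T) = T³ - T
Y(s(b)) - 428371 = ((6/11 - 1/11*9)³ - (6/11 - 1/11*9)) - 428371 = ((6/11 - 9/11)³ - (6/11 - 9/11)) - 428371 = ((-3/11)³ - 1*(-3/11)) - 428371 = (-27/1331 + 3/11) - 428371 = 336/1331 - 428371 = -570161465/1331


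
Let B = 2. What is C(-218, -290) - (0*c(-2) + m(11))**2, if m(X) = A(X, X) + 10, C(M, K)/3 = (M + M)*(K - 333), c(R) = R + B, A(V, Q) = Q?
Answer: 814443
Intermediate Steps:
c(R) = 2 + R (c(R) = R + 2 = 2 + R)
C(M, K) = 6*M*(-333 + K) (C(M, K) = 3*((M + M)*(K - 333)) = 3*((2*M)*(-333 + K)) = 3*(2*M*(-333 + K)) = 6*M*(-333 + K))
m(X) = 10 + X (m(X) = X + 10 = 10 + X)
C(-218, -290) - (0*c(-2) + m(11))**2 = 6*(-218)*(-333 - 290) - (0*(2 - 2) + (10 + 11))**2 = 6*(-218)*(-623) - (0*0 + 21)**2 = 814884 - (0 + 21)**2 = 814884 - 1*21**2 = 814884 - 1*441 = 814884 - 441 = 814443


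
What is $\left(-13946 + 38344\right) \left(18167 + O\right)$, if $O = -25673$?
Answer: $-183131388$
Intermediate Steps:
$\left(-13946 + 38344\right) \left(18167 + O\right) = \left(-13946 + 38344\right) \left(18167 - 25673\right) = 24398 \left(-7506\right) = -183131388$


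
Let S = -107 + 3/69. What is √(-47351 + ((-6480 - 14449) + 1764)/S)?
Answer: I*√2854649559/246 ≈ 217.19*I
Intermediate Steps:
S = -2460/23 (S = -107 + (1/69)*3 = -107 + 1/23 = -2460/23 ≈ -106.96)
√(-47351 + ((-6480 - 14449) + 1764)/S) = √(-47351 + ((-6480 - 14449) + 1764)/(-2460/23)) = √(-47351 + (-20929 + 1764)*(-23/2460)) = √(-47351 - 19165*(-23/2460)) = √(-47351 + 88159/492) = √(-23208533/492) = I*√2854649559/246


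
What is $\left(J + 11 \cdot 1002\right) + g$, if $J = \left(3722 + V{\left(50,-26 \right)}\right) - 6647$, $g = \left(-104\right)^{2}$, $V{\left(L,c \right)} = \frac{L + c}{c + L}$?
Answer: $18914$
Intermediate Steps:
$V{\left(L,c \right)} = 1$ ($V{\left(L,c \right)} = \frac{L + c}{L + c} = 1$)
$g = 10816$
$J = -2924$ ($J = \left(3722 + 1\right) - 6647 = 3723 - 6647 = -2924$)
$\left(J + 11 \cdot 1002\right) + g = \left(-2924 + 11 \cdot 1002\right) + 10816 = \left(-2924 + 11022\right) + 10816 = 8098 + 10816 = 18914$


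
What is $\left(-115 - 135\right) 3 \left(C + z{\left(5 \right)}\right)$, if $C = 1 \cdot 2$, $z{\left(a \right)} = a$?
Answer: $-5250$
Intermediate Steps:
$C = 2$
$\left(-115 - 135\right) 3 \left(C + z{\left(5 \right)}\right) = \left(-115 - 135\right) 3 \left(2 + 5\right) = - 250 \cdot 3 \cdot 7 = \left(-250\right) 21 = -5250$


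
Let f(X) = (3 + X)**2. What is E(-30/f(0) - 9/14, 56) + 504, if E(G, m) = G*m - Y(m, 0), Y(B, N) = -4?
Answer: 856/3 ≈ 285.33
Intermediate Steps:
E(G, m) = 4 + G*m (E(G, m) = G*m - 1*(-4) = G*m + 4 = 4 + G*m)
E(-30/f(0) - 9/14, 56) + 504 = (4 + (-30/(3 + 0)**2 - 9/14)*56) + 504 = (4 + (-30/(3**2) - 9*1/14)*56) + 504 = (4 + (-30/9 - 9/14)*56) + 504 = (4 + (-30*1/9 - 9/14)*56) + 504 = (4 + (-10/3 - 9/14)*56) + 504 = (4 - 167/42*56) + 504 = (4 - 668/3) + 504 = -656/3 + 504 = 856/3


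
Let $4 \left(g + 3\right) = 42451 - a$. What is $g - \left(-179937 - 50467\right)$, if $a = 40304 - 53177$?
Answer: $244232$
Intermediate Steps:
$a = -12873$
$g = 13828$ ($g = -3 + \frac{42451 - -12873}{4} = -3 + \frac{42451 + 12873}{4} = -3 + \frac{1}{4} \cdot 55324 = -3 + 13831 = 13828$)
$g - \left(-179937 - 50467\right) = 13828 - \left(-179937 - 50467\right) = 13828 - -230404 = 13828 + 230404 = 244232$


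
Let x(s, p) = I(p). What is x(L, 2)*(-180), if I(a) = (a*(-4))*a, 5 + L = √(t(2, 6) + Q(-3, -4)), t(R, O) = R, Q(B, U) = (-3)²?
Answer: 2880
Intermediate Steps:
Q(B, U) = 9
L = -5 + √11 (L = -5 + √(2 + 9) = -5 + √11 ≈ -1.6834)
I(a) = -4*a² (I(a) = (-4*a)*a = -4*a²)
x(s, p) = -4*p²
x(L, 2)*(-180) = -4*2²*(-180) = -4*4*(-180) = -16*(-180) = 2880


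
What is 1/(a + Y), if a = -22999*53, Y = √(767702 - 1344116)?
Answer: -1218947/1485832365223 - 3*I*√64046/1485832365223 ≈ -8.2038e-7 - 5.1097e-10*I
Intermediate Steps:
Y = 3*I*√64046 (Y = √(-576414) = 3*I*√64046 ≈ 759.22*I)
a = -1218947
1/(a + Y) = 1/(-1218947 + 3*I*√64046)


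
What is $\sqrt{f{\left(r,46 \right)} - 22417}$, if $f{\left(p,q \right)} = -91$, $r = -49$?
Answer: $2 i \sqrt{5627} \approx 150.03 i$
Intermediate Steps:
$\sqrt{f{\left(r,46 \right)} - 22417} = \sqrt{-91 - 22417} = \sqrt{-22508} = 2 i \sqrt{5627}$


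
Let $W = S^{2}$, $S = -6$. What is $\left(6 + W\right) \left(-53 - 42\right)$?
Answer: $-3990$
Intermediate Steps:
$W = 36$ ($W = \left(-6\right)^{2} = 36$)
$\left(6 + W\right) \left(-53 - 42\right) = \left(6 + 36\right) \left(-53 - 42\right) = 42 \left(-95\right) = -3990$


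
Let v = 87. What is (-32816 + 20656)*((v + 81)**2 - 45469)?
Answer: 209699200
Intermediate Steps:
(-32816 + 20656)*((v + 81)**2 - 45469) = (-32816 + 20656)*((87 + 81)**2 - 45469) = -12160*(168**2 - 45469) = -12160*(28224 - 45469) = -12160*(-17245) = 209699200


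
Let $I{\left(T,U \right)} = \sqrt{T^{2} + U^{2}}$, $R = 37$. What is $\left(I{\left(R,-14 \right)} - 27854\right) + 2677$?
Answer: $-25177 + \sqrt{1565} \approx -25137.0$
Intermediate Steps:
$\left(I{\left(R,-14 \right)} - 27854\right) + 2677 = \left(\sqrt{37^{2} + \left(-14\right)^{2}} - 27854\right) + 2677 = \left(\sqrt{1369 + 196} - 27854\right) + 2677 = \left(\sqrt{1565} - 27854\right) + 2677 = \left(-27854 + \sqrt{1565}\right) + 2677 = -25177 + \sqrt{1565}$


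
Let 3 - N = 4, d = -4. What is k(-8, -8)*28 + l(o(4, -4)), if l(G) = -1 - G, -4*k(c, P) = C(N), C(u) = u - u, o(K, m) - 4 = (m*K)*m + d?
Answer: -65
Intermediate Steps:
N = -1 (N = 3 - 1*4 = 3 - 4 = -1)
o(K, m) = K*m² (o(K, m) = 4 + ((m*K)*m - 4) = 4 + ((K*m)*m - 4) = 4 + (K*m² - 4) = 4 + (-4 + K*m²) = K*m²)
C(u) = 0
k(c, P) = 0 (k(c, P) = -¼*0 = 0)
k(-8, -8)*28 + l(o(4, -4)) = 0*28 + (-1 - 4*(-4)²) = 0 + (-1 - 4*16) = 0 + (-1 - 1*64) = 0 + (-1 - 64) = 0 - 65 = -65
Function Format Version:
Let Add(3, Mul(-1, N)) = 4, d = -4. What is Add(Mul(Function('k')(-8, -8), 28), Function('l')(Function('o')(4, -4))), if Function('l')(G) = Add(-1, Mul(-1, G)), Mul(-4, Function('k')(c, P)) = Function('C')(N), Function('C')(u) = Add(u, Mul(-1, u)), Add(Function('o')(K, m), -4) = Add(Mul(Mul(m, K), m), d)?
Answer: -65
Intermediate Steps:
N = -1 (N = Add(3, Mul(-1, 4)) = Add(3, -4) = -1)
Function('o')(K, m) = Mul(K, Pow(m, 2)) (Function('o')(K, m) = Add(4, Add(Mul(Mul(m, K), m), -4)) = Add(4, Add(Mul(Mul(K, m), m), -4)) = Add(4, Add(Mul(K, Pow(m, 2)), -4)) = Add(4, Add(-4, Mul(K, Pow(m, 2)))) = Mul(K, Pow(m, 2)))
Function('C')(u) = 0
Function('k')(c, P) = 0 (Function('k')(c, P) = Mul(Rational(-1, 4), 0) = 0)
Add(Mul(Function('k')(-8, -8), 28), Function('l')(Function('o')(4, -4))) = Add(Mul(0, 28), Add(-1, Mul(-1, Mul(4, Pow(-4, 2))))) = Add(0, Add(-1, Mul(-1, Mul(4, 16)))) = Add(0, Add(-1, Mul(-1, 64))) = Add(0, Add(-1, -64)) = Add(0, -65) = -65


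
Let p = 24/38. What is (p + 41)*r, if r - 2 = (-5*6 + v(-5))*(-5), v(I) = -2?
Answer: 128142/19 ≈ 6744.3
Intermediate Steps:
p = 12/19 (p = 24*(1/38) = 12/19 ≈ 0.63158)
r = 162 (r = 2 + (-5*6 - 2)*(-5) = 2 + (-30 - 2)*(-5) = 2 - 32*(-5) = 2 + 160 = 162)
(p + 41)*r = (12/19 + 41)*162 = (791/19)*162 = 128142/19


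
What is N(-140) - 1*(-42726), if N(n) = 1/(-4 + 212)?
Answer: 8887009/208 ≈ 42726.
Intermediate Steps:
N(n) = 1/208
N(-140) - 1*(-42726) = 1/208 - 1*(-42726) = 1/208 + 42726 = 8887009/208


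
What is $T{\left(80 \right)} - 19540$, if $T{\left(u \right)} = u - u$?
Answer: $-19540$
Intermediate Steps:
$T{\left(u \right)} = 0$
$T{\left(80 \right)} - 19540 = 0 - 19540 = -19540$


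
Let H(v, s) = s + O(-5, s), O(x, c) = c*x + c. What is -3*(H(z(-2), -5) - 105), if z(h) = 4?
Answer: 270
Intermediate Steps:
O(x, c) = c + c*x
H(v, s) = -3*s (H(v, s) = s + s*(1 - 5) = s + s*(-4) = s - 4*s = -3*s)
-3*(H(z(-2), -5) - 105) = -3*(-3*(-5) - 105) = -3*(15 - 105) = -3*(-90) = 270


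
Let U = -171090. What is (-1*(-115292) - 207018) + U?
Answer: -262816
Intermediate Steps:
(-1*(-115292) - 207018) + U = (-1*(-115292) - 207018) - 171090 = (115292 - 207018) - 171090 = -91726 - 171090 = -262816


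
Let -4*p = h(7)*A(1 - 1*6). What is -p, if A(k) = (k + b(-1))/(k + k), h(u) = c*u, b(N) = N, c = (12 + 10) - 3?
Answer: 399/20 ≈ 19.950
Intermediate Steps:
c = 19 (c = 22 - 3 = 19)
h(u) = 19*u
A(k) = (-1 + k)/(2*k) (A(k) = (k - 1)/(k + k) = (-1 + k)/((2*k)) = (-1 + k)*(1/(2*k)) = (-1 + k)/(2*k))
p = -399/20 (p = -19*7*(-1 + (1 - 1*6))/(2*(1 - 1*6))/4 = -133*(-1 + (1 - 6))/(2*(1 - 6))/4 = -133*(½)*(-1 - 5)/(-5)/4 = -133*(½)*(-⅕)*(-6)/4 = -133*3/(4*5) = -¼*399/5 = -399/20 ≈ -19.950)
-p = -1*(-399/20) = 399/20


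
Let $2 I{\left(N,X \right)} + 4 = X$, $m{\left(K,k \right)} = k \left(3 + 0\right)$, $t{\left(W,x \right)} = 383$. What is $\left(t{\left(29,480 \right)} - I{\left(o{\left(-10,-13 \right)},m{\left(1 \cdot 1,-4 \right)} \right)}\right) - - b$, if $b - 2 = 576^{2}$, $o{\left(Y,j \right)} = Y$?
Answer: $332169$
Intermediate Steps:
$m{\left(K,k \right)} = 3 k$ ($m{\left(K,k \right)} = k 3 = 3 k$)
$I{\left(N,X \right)} = -2 + \frac{X}{2}$
$b = 331778$ ($b = 2 + 576^{2} = 2 + 331776 = 331778$)
$\left(t{\left(29,480 \right)} - I{\left(o{\left(-10,-13 \right)},m{\left(1 \cdot 1,-4 \right)} \right)}\right) - - b = \left(383 - \left(-2 + \frac{3 \left(-4\right)}{2}\right)\right) - \left(-1\right) 331778 = \left(383 - \left(-2 + \frac{1}{2} \left(-12\right)\right)\right) - -331778 = \left(383 - \left(-2 - 6\right)\right) + 331778 = \left(383 - -8\right) + 331778 = \left(383 + 8\right) + 331778 = 391 + 331778 = 332169$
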